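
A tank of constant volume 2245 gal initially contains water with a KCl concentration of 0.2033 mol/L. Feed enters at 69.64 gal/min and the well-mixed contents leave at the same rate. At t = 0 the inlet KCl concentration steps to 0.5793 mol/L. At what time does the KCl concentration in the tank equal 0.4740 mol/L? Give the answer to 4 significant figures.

Species balance: V dC/dt = Q(C_in − C) ⇒ τ = V/Q = 32.2372 min.
C(t) = C_in + (C₀ − C_in) e^(−t/τ). Set C = 0.4740 and solve for t:
e^(−t/τ) = (C − C_in)/(C₀ − C_in) = (0.4740 − 0.5793)/(0.2033 − 0.5793) = 0.280053
t = −τ ln(…) = 32.2372 × 1.27278 = 41.0308 min.

41.03 min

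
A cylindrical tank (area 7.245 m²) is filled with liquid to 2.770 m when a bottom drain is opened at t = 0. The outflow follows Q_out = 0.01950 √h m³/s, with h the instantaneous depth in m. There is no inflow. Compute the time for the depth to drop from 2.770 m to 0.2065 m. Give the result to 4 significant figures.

899.1 s

Volume balance on the tank: A dh/dt = −0.01950 √h.
This is separable: 2 d(√h)/dt = −0.01950/A, so √h = √h₀ − (0.01950/(2A)) t.
t = 2A(√h₀ − √h)/0.01950 = 2·7.245·(√2.770 − √0.2065)/0.01950
  = 14.4900 × (1.66433 − 0.454423) / 0.01950 = 899.055 s.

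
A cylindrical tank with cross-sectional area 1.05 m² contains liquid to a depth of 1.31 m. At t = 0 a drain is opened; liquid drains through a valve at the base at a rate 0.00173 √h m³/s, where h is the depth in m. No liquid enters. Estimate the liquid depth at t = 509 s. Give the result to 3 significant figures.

0.526 m

A dh/dt = −Q_out = −0.00173 √h.
Separate and integrate: 2(√h − √h₀) = −(0.00173/A) t.
√h = √1.31 − 0.00173·509/(2·1.05) = 1.1446 − 0.41932 = 0.72523.
h = 0.72523² = 0.52596 m.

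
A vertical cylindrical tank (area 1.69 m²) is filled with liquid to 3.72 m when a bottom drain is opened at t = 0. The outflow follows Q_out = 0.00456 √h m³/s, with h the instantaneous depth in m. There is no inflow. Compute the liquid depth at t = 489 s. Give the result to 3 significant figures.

1.61 m

With no inflow, A dh/dt = −0.00456 √h.
Separate and integrate: 2(√h − √h₀) = −(0.00456/A) t.
√h = √3.72 − 0.00456·489/(2·1.69) = 1.9287 − 0.65972 = 1.2690.
h = 1.2690² = 1.6104 m.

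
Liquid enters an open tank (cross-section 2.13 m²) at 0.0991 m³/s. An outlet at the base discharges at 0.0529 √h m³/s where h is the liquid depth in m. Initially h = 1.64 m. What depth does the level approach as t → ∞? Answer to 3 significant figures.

Level balance: A dh/dt = 0.0991 − 0.0529 √h. Setting dh/dt = 0:
Q_in = 0.0529 √h_ss ⇒ √h_ss = 0.0991/0.0529 = 1.8733.
h_ss = 1.8733² = 3.5094 m. (Since h₀ = 1.64 m < h_ss, the level will rise toward this value.)

3.51 m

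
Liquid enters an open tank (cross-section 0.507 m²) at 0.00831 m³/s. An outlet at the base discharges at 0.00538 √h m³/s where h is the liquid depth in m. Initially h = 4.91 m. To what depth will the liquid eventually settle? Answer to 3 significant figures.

2.39 m

Level balance: A dh/dt = 0.00831 − 0.00538 √h. Setting dh/dt = 0:
Q_in = 0.00538 √h_ss ⇒ √h_ss = 0.00831/0.00538 = 1.5446.
h_ss = 1.5446² = 2.3858 m. (Since h₀ = 4.91 m > h_ss, the level will fall toward this value.)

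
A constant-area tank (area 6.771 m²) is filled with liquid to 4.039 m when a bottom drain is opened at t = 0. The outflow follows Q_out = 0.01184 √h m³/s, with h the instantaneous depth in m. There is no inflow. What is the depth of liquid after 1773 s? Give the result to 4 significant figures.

0.2112 m

Unsteady balance on liquid volume: A dh/dt = −0.01184 √h.
Separate and integrate: 2(√h − √h₀) = −(0.01184/A) t.
√h = √4.039 − 0.01184·1773/(2·6.771) = 2.00973 − 1.55016 = 0.459562.
h = 0.459562² = 0.211198 m.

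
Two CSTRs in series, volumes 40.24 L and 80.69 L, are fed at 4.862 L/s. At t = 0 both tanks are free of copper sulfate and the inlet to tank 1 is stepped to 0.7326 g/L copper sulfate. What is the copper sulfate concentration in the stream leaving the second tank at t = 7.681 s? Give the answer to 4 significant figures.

0.1008 g/L

Species balance on tank i: dCᵢ/dt = (Cᵢ₋₁ − Cᵢ)/τᵢ with τᵢ = Vᵢ/Q.
τ₁ = 40.24/4.862 = 8.27643 s; τ₂ = 80.69/4.862 = 16.5961 s.
Tank 1: C₁ = C_in(1 − e^(−t/τ₁)). Tank 2 (τ₁ ≠ τ₂): C₂ = C_in[1 − (τ₁ e^(−t/τ₁) − τ₂ e^(−t/τ₂))/(τ₁ − τ₂)].
At t = 7.681: e^(−t/τ₁) = 0.395321, e^(−t/τ₂) = 0.629505.
C₂ = 0.7326·[1 − (8.27643·0.395321 − 16.5961·0.629505)/(-8.31962)] = 0.7326·0.137526 = 0.100752 g/L.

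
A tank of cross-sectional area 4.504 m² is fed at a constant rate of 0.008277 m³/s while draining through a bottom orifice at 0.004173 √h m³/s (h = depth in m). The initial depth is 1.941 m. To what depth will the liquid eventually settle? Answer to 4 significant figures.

Level balance: A dh/dt = 0.008277 − 0.004173 √h. Setting dh/dt = 0:
Q_in = 0.004173 √h_ss ⇒ √h_ss = 0.008277/0.004173 = 1.98347.
h_ss = 1.98347² = 3.93413 m. (Since h₀ = 1.941 m < h_ss, the level will rise toward this value.)

3.934 m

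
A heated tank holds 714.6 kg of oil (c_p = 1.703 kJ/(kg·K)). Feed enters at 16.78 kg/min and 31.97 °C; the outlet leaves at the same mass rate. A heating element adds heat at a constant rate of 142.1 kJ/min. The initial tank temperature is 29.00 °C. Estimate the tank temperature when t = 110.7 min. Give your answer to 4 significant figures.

36.35 °C

Heat balance on the well-mixed liquid: M c_p dT/dt = ṁ c_p (T_in − T) + 142.1.
τ = M/ṁ = 42.5864 min; T_ss = T_in + Q̇/(ṁ c_p) = 31.97 + 142.1/(16.78·1.703) = 36.9426 °C.
T approaches T_ss exponentially: T(t) = T_ss + (T₀ − T_ss) e^(−t/τ).
T(110.7) = 36.9426 + (-7.94265)·e^(−110.7/42.5864) = 36.9426 + (-7.94265)·0.0743166 = 36.3524 °C.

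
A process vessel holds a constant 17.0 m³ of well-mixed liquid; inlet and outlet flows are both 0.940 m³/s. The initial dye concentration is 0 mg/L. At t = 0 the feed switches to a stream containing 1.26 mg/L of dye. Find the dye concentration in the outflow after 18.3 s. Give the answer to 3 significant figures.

0.802 mg/L

Unsteady species balance (constant V, well mixed): V dC/dt = Q(C_in − C).
Time constant τ = V/Q = 17.0/0.940 = 18.085 s.
This is linear first-order; C(t) = C_in + (C₀ − C_in) e^(−t/τ).
C(18.3) = 1.26 + (0 − 1.26)·e^(−18.3/18.085) = 1.26 + (-1.2600)·0.36353 = 0.80195 mg/L.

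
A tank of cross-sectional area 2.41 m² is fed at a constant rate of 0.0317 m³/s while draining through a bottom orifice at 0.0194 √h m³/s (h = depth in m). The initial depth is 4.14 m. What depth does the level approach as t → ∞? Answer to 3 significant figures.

Unsteady balance on liquid volume: A dh/dt = Q_in − 0.0194 √h. At steady state dh/dt = 0:
Q_in = 0.0194 √h_ss ⇒ √h_ss = 0.0317/0.0194 = 1.6340.
h_ss = 1.6340² = 2.6700 m. (Since h₀ = 4.14 m > h_ss, the level will fall toward this value.)

2.67 m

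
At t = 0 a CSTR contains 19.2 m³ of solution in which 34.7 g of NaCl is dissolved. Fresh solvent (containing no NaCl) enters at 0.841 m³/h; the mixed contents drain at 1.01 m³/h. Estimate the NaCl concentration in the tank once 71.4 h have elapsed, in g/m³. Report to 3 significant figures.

0.0131 g/m³

Let m(t) be the amount of NaCl. Volume: V(t) = V₀ + (Q_in − Q_out) t = 19.2 − 0.16900 t; V(71.4) = 7.1334 m³.
Species balance (pure solvent in): dm/dt = −Q_out · m/V(t).
Separate: dm/m = −Q_out dt/V(t) ⇒ ln(m/m₀) = −(Q_out/(Q_in−Q_out)) ln(V/V₀).
m = m₀ (V₀/V)^(Q_out/(Q_in−Q_out)) = 34.7 × (19.2/7.1334)^(-5.9763) = 0.093428 g.
C = m/V = 0.093428/7.1334 = 0.013097 g/m³.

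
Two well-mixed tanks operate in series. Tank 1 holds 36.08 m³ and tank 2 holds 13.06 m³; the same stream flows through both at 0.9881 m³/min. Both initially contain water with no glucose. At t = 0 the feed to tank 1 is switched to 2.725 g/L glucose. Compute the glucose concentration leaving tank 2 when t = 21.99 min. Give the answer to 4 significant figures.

0.6791 g/L

Species balance on tank i: dCᵢ/dt = (Cᵢ₋₁ − Cᵢ)/τᵢ with τᵢ = Vᵢ/Q.
τ₁ = 36.08/0.9881 = 36.5145 min; τ₂ = 13.06/0.9881 = 13.2173 min.
Solving the cascade with C₁(0)=C₂(0)=0 gives C₂(t) = C_in[1 − (τ₁ e^(−t/τ₁) − τ₂ e^(−t/τ₂))/(τ₁ − τ₂)].
At t = 21.99: e^(−t/τ₁) = 0.547591, e^(−t/τ₂) = 0.189431.
C₂ = 2.725·[1 − (36.5145·0.547591 − 13.2173·0.189431)/(23.2972)] = 2.725·0.249213 = 0.679105 g/L.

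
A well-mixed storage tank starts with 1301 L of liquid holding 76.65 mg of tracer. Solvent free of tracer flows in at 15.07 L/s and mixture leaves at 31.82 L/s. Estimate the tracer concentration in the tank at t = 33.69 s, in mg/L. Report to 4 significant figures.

Let m(t) be the amount of tracer. Volume: V(t) = V₀ + (Q_in − Q_out) t = 1301 − 16.7500 t; V(33.69) = 736.692 L.
Species balance (pure solvent in): dm/dt = −Q_out · m/V(t).
dm/m = −Q_out dt/(V₀ − 16.7500 t); integrating gives ln(m/m₀) = −(Q_out/(Q_in−Q_out)) ln(V/V₀).
m = m₀ (V₀/V)^(Q_out/(Q_in−Q_out)) = 76.65 × (1301/736.692)^(-1.89970) = 26.0197 mg.
C = m/V = 26.0197/736.692 = 0.0353197 mg/L.

0.03532 mg/L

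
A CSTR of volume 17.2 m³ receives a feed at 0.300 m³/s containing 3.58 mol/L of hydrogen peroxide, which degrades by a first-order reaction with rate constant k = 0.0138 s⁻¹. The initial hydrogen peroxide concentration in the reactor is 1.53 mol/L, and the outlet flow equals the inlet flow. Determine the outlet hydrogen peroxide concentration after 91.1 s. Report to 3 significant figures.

V dC/dt = Q(C_in − C) − k V C.
dC/dt = (Q/V) C_in − (Q/V + k) C; effective rate a = Q/V + k = 0.017442 + 0.0138 = 0.031242 s⁻¹.
C_ss = Q C_in/(Q + kV) = 1.9987 mol/L; C(t) = C_ss + (C₀ − C_ss) e^(−a t).
C(91.1) = 1.9987 + (-0.46866)·e^(−0.031242·91.1) = 1.9987 + (-0.46866)·0.058068 = 1.9714 mol/L.

1.97 mol/L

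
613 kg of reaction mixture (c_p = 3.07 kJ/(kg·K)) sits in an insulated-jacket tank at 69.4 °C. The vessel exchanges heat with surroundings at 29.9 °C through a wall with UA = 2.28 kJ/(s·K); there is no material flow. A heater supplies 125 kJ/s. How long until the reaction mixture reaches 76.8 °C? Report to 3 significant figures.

544 s

M c_p dT/dt = −UA(T − T_amb) + Q̇.
τ = M c_p/UA = 825.40 s; T_ss = T_amb + Q̇/UA = 29.9 + 125/2.28 = 84.725 °C.
T(t) = T_ss + (T₀ − T_ss)e^(−t/τ); set T = 76.8:
t = −τ ln[(T − T_ss)/(T₀ − T_ss)] = −825.40 · ln(0.51712) = 544.34 s.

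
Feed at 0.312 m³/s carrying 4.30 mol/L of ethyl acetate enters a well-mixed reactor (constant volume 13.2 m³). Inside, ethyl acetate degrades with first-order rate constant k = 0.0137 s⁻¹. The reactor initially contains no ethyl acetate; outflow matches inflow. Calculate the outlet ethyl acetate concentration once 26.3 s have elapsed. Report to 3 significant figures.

1.70 mol/L

Species balance: V dC/dt = Q C_in − Q C − k V C.
This is linear with rate a = Q/V + k = 0.037336 s⁻¹.
C_ss = Q C_in/(Q + kV) = 2.7222 mol/L; C(t) = C_ss + (C₀ − C_ss) e^(−a t).
C(26.3) = 2.7222 + (-2.7222)·e^(−0.037336·26.3) = 2.7222 + (-2.7222)·0.37458 = 1.7025 mol/L.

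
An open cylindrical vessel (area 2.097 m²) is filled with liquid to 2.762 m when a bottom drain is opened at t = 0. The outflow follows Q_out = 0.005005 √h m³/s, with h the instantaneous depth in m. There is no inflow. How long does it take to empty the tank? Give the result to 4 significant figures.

With no inflow, A dh/dt = −0.005005 √h.
This is separable: 2 d(√h)/dt = −0.005005/A, so √h = √h₀ − (0.005005/(2A)) t.
Set h = 0: 2√h₀ = (0.005005/A) t_empty ⇒ t_empty = 2A√h₀/0.005005.
t_empty = 2·2.097·√2.762/0.005005 = 4.19400·1.66193/0.005005 = 1392.63 s.

1393 s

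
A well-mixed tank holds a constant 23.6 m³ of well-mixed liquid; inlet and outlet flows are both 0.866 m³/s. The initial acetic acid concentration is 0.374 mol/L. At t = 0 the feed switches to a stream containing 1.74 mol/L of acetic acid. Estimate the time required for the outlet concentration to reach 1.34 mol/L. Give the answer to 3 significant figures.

Mass balance on the solute (V constant): V dC/dt = Q(C_in − C), so τ = V/Q = 27.252 s.
C(t) = C_in + (C₀ − C_in) e^(−t/τ). Set C = 1.34 and solve for t:
e^(−t/τ) = (C − C_in)/(C₀ − C_in) = (1.34 − 1.74)/(0.374 − 1.74) = 0.29283
t = −τ ln(…) = 27.252 × 1.2282 = 33.470 s.

33.5 s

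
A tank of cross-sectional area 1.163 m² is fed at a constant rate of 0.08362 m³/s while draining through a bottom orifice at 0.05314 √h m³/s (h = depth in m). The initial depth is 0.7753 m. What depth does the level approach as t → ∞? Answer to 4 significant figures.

2.476 m

Mass balance (ρ constant): A dh/dt = Q_in − 0.05314 √h. At steady state dh/dt = 0:
Q_in = 0.05314 √h_ss ⇒ √h_ss = 0.08362/0.05314 = 1.57358.
h_ss = 1.57358² = 2.47615 m. (Since h₀ = 0.7753 m < h_ss, the level will rise toward this value.)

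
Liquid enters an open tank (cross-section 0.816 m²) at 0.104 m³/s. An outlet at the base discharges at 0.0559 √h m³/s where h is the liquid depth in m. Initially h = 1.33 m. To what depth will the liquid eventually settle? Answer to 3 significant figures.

3.46 m

Volume balance on the tank: A dh/dt = Q_in − 0.0559 √h. At steady state dh/dt = 0:
Q_in = 0.0559 √h_ss ⇒ √h_ss = 0.104/0.0559 = 1.8605.
h_ss = 1.8605² = 3.4613 m. (Since h₀ = 1.33 m < h_ss, the level will rise toward this value.)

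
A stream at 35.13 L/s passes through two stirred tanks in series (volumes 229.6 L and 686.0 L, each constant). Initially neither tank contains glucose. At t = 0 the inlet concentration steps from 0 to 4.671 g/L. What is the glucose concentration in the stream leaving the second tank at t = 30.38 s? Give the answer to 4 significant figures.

3.212 g/L

Species balance on tank i: dCᵢ/dt = (Cᵢ₋₁ − Cᵢ)/τᵢ with τᵢ = Vᵢ/Q.
τ₁ = 229.6/35.13 = 6.53572 s; τ₂ = 686.0/35.13 = 19.5275 s.
Solving the cascade with C₁(0)=C₂(0)=0 gives C₂(t) = C_in[1 − (τ₁ e^(−t/τ₁) − τ₂ e^(−t/τ₂))/(τ₁ − τ₂)].
At t = 30.38: e^(−t/τ₁) = 0.00957788, e^(−t/τ₂) = 0.211030.
C₂ = 4.671·[1 − (6.53572·0.00957788 − 19.5275·0.211030)/(-12.9917)] = 4.671·0.687627 = 3.21190 g/L.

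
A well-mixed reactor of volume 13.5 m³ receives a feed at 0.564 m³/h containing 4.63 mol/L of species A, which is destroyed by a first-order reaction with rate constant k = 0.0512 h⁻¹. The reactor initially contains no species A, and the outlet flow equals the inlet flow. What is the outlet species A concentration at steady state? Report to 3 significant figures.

V dC/dt = Q(C_in − C) − k V C.
Steady state (dC/dt = 0): C_ss = Q C_in/(Q + kV) = C_in/(1 + kV/Q).
C_ss = 0.564·4.63/(0.564 + 0.0512·13.5) = 2.6113/1.2552 = 2.0804 mol/L.

2.08 mol/L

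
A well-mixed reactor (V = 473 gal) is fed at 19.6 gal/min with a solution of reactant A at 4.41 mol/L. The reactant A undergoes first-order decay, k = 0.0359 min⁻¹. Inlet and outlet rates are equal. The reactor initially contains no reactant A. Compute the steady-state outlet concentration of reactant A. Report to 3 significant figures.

2.36 mol/L

Accumulation = in − out − consumed: V dC/dt = Q C_in − Q C − k V C.
Steady state (dC/dt = 0): C_ss = Q C_in/(Q + kV) = C_in/(1 + kV/Q).
C_ss = 19.6·4.41/(19.6 + 0.0359·473) = 86.436/36.581 = 2.3629 mol/L.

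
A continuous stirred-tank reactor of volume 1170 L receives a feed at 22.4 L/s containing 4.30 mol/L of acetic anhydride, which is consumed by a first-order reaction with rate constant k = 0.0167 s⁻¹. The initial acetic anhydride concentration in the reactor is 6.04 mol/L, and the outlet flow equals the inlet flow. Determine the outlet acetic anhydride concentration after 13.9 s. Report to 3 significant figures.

4.57 mol/L

Accumulation = in − out − consumed: V dC/dt = Q C_in − Q C − k V C.
dC/dt = (Q/V) C_in − (Q/V + k) C; effective rate a = Q/V + k = 0.019145 + 0.0167 = 0.035845 s⁻¹.
C_ss = Q C_in/(Q + kV) = 2.2967 mol/L; C(t) = C_ss + (C₀ − C_ss) e^(−a t).
C(13.9) = 2.2967 + (3.7433)·e^(−0.035845·13.9) = 2.2967 + (3.7433)·0.60759 = 4.5711 mol/L.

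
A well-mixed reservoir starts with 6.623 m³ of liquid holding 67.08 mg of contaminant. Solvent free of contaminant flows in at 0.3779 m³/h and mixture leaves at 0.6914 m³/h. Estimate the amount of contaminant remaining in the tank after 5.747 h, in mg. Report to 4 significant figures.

33.30 mg

Let m(t) be the amount of contaminant. Volume: V(t) = V₀ + (Q_in − Q_out) t = 6.623 − 0.313500 t; V(5.747) = 4.82132 m³.
Solute balance: dm/dt = 0 − Q_out C = −Q_out m/V(t).
Separate: dm/m = −Q_out dt/V(t) ⇒ ln(m/m₀) = −(Q_out/(Q_in−Q_out)) ln(V/V₀).
m = m₀ (V₀/V)^(Q_out/(Q_in−Q_out)) = 67.08 × (6.623/4.82132)^(-2.20542) = 33.3034 mg.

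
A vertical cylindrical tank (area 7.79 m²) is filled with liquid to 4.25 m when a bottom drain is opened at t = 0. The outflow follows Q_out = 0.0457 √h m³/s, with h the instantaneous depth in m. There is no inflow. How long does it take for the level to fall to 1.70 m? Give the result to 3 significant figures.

With no inflow, A dh/dt = −0.0457 √h.
This is separable: 2 d(√h)/dt = −0.0457/A, so √h = √h₀ − (0.0457/(2A)) t.
t = 2A(√h₀ − √h)/0.0457 = 2·7.79·(√4.25 − √1.70)/0.0457
  = 15.580 × (2.0616 − 1.3038) / 0.0457 = 258.32 s.

258 s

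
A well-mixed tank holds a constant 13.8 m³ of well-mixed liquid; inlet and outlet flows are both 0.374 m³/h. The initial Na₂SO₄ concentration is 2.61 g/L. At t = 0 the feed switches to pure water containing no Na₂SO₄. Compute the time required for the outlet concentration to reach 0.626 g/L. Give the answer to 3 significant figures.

Species balance: V dC/dt = Q(C_in − C) ⇒ τ = V/Q = 36.898 h.
C(t) = C_in + (C₀ − C_in) e^(−t/τ). Set C = 0.626 and solve for t:
e^(−t/τ) = (C − C_in)/(C₀ − C_in) = (0.626 − 0)/(2.61 − 0) = 0.23985
t = −τ ln(…) = 36.898 × 1.4278 = 52.682 h.

52.7 h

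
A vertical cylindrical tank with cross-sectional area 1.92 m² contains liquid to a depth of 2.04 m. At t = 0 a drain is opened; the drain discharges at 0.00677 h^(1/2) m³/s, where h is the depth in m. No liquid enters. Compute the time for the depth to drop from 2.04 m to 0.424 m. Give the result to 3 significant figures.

With no inflow, A dh/dt = −0.00677 √h.
Separate and integrate: 2(√h − √h₀) = −(0.00677/A) t.
t = 2A(√h₀ − √h)/0.00677 = 2·1.92·(√2.04 − √0.424)/0.00677
  = 3.8400 × (1.4283 − 0.65115) / 0.00677 = 440.80 s.

441 s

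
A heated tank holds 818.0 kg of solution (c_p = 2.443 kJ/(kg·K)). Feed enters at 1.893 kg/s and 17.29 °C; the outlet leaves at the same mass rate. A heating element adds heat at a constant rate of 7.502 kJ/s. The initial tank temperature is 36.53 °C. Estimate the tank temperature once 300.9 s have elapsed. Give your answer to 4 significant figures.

27.69 °C

M c_p dT/dt = ṁ c_p (T_in − T) + Q̇.
Rearrange: dT/dt = (T_ss − T)/τ with τ = M/ṁ = 432.118 s and T_ss = T_in + Q̇/(ṁ c_p) = 18.9122 °C.
Solution: T(t) = T_ss + (T₀ − T_ss) e^(−t/τ).
T(300.9) = 18.9122 + (17.6178)·e^(−300.9/432.118) = 18.9122 + (17.6178)·0.498408 = 27.6930 °C.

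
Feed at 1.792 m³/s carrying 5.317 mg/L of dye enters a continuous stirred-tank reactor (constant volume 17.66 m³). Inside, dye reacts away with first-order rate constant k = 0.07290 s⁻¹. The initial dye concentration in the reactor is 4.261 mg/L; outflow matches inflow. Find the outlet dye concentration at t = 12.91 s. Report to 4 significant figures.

V dC/dt = Q(C_in − C) − k V C.
dC/dt = (Q/V) C_in − (Q/V + k) C; effective rate a = Q/V + k = 0.101472 + 0.07290 = 0.174372 s⁻¹.
C_ss = Q C_in/(Q + kV) = 3.09412 mg/L; C(t) = C_ss + (C₀ − C_ss) e^(−a t).
C(12.91) = 3.09412 + (1.16688)·e^(−0.174372·12.91) = 3.09412 + (1.16688)·0.105279 = 3.21696 mg/L.

3.217 mg/L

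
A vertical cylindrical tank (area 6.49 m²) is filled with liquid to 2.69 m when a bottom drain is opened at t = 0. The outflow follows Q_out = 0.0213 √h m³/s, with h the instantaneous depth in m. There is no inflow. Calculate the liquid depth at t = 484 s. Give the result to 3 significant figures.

With no inflow, A dh/dt = −0.0213 √h.
Separate and integrate: 2(√h − √h₀) = −(0.0213/A) t.
√h = √2.69 − 0.0213·484/(2·6.49) = 1.6401 − 0.79424 = 0.84588.
h = 0.84588² = 0.71552 m.

0.716 m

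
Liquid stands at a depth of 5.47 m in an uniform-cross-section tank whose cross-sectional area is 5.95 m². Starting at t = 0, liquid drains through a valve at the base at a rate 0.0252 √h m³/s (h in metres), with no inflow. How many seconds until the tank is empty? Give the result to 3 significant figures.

With no inflow, A dh/dt = −0.0252 √h.
This is separable: 2 d(√h)/dt = −0.0252/A, so √h = √h₀ − (0.0252/(2A)) t.
Tank is empty when √h = 0: t_empty = 2A√h₀/0.0252.
t_empty = 2·5.95·√5.47/0.0252 = 11.900·2.3388/0.0252 = 1104.4 s.

1100 s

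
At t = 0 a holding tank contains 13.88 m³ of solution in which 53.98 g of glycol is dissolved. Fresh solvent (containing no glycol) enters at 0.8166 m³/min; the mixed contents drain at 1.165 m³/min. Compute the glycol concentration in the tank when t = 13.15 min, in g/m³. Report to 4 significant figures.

1.521 g/m³

Total volume: dV/dt = Q_in − Q_out = -0.348400 m³/min, so V(t) = 13.88 − 0.348400 t and V(13.15) = 9.29854 m³.
Species balance (pure solvent in): dm/dt = −Q_out · m/V(t).
Separate: dm/m = −Q_out dt/V(t) ⇒ ln(m/m₀) = −(Q_out/(Q_in−Q_out)) ln(V/V₀).
m = m₀ (V₀/V)^(Q_out/(Q_in−Q_out)) = 53.98 × (13.88/9.29854)^(-3.34386) = 14.1412 g.
C = m/V = 14.1412/9.29854 = 1.52080 g/m³.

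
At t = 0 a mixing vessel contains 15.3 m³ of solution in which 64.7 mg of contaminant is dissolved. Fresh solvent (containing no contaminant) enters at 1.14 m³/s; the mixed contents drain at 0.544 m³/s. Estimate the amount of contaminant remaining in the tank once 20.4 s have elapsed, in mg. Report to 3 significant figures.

37.9 mg

Total volume: dV/dt = Q_in − Q_out = 0.59600 m³/s, so V(t) = 15.3 + 0.59600 t and V(20.4) = 27.458 m³.
Solute balance: dm/dt = 0 − Q_out C = −Q_out m/V(t).
Separate: dm/m = −Q_out dt/V(t) ⇒ ln(m/m₀) = −(Q_out/(Q_in−Q_out)) ln(V/V₀).
m = m₀ (V₀/V)^(Q_out/(Q_in−Q_out)) = 64.7 × (15.3/27.458)^(0.91275) = 37.938 mg.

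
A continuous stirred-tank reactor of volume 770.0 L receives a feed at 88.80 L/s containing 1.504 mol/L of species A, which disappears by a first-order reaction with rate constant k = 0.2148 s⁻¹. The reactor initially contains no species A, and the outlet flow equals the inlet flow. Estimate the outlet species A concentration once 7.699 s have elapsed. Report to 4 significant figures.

0.4840 mol/L

Species balance: V dC/dt = Q C_in − Q C − k V C.
dC/dt = (Q/V) C_in − (Q/V + k) C; effective rate a = Q/V + k = 0.115325 + 0.2148 = 0.330125 s⁻¹.
C_ss = Q C_in/(Q + kV) = 0.525402 mol/L; C(t) = C_ss + (C₀ − C_ss) e^(−a t).
C(7.699) = 0.525402 + (-0.525402)·e^(−0.330125·7.699) = 0.525402 + (-0.525402)·0.0787380 = 0.484033 mol/L.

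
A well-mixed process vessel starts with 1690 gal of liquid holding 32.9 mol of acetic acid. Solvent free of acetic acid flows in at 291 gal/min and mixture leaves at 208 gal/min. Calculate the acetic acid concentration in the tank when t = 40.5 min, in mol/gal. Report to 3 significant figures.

Total volume: dV/dt = Q_in − Q_out = 83.000 gal/min, so V(t) = 1690 + 83.000 t and V(40.5) = 5051.5 gal.
No acetic acid enters, so dm/dt = −Q_out · (m/V).
Separate: dm/m = −Q_out dt/V(t) ⇒ ln(m/m₀) = −(Q_out/(Q_in−Q_out)) ln(V/V₀).
m = m₀ (V₀/V)^(Q_out/(Q_in−Q_out)) = 32.9 × (1690/5051.5)^(2.5060) = 2.1159 mol.
C = m/V = 2.1159/5051.5 = 0.00041887 mol/gal.

0.000419 mol/gal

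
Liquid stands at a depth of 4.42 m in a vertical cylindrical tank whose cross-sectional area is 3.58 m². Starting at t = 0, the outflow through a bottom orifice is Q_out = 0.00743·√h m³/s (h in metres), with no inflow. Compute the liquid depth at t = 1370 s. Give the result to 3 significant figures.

0.463 m

With no inflow, A dh/dt = −0.00743 √h.
∫ h^(−1/2) dh = −(0.00743/A) ∫ dt, giving 2√h = 2√h₀ − (0.00743/A) t.
√h = √4.42 − 0.00743·1370/(2·3.58) = 2.1024 − 1.4217 = 0.68072.
h = 0.68072² = 0.46338 m.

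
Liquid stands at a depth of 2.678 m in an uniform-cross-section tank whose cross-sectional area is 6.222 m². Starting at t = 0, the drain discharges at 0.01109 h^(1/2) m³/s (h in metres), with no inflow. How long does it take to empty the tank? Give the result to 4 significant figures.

1836 s

With no inflow, A dh/dt = −0.01109 √h.
∫ h^(−1/2) dh = −(0.01109/A) ∫ dt, giving 2√h = 2√h₀ − (0.01109/A) t.
Tank is empty when √h = 0: t_empty = 2A√h₀/0.01109.
t_empty = 2·6.222·√2.678/0.01109 = 12.4440·1.63646/0.01109 = 1836.26 s.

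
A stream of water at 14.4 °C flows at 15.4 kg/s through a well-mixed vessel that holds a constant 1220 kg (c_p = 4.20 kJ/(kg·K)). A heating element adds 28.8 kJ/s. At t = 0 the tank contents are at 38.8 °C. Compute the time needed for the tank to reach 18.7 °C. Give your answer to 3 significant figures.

M c_p dT/dt = ṁ c_p (T_in − T) + Q̇.
τ = M/ṁ = 79.221 s; T_ss = T_in + Q̇/(ṁ c_p) = 14.845 °C.
T(t) = T_ss + (T₀ − T_ss) e^(−t/τ). Set T = 18.7:
e^(−t/τ) = (18.7 − 14.845)/(38.8 − 14.845) = 0.16092
t = −79.221 · ln(0.16092) = 144.73 s.

145 s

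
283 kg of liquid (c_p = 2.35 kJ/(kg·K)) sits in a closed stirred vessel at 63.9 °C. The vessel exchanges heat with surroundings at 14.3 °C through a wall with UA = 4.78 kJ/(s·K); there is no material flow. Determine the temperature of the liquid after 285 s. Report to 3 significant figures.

20.7 °C

Lumped-capacitance energy balance: M c_p dT/dt = UA(T_amb − T).
dT/dt = (T_ss − T)/τ with T_ss = T_amb = 14.300 °C, τ = M c_p/UA = 283·2.35/4.78 = 139.13 s.
T approaches T_ss exponentially: T(t) = T_ss + (T₀ − T_ss) e^(−t/τ).
T(285) = 14.300 + (49.600)·0.12894 = 20.695 °C.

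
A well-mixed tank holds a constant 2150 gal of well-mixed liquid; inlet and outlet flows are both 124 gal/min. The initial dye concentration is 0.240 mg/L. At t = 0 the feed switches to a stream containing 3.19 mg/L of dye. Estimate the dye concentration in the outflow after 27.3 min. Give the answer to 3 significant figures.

Mass balance on the solute (V constant): V dC/dt = Q(C_in − C).
So dC/dt = (C_in − C)/τ with τ = V/Q = 2150/124 = 17.339 min.
Integrating: C(t) = C_in + (C₀ − C_in) e^(−t/τ).
C(27.3) = 3.19 + (0.240 − 3.19)·e^(−27.3/17.339) = 3.19 + (-2.9500)·0.20711 = 2.5790 mg/L.

2.58 mg/L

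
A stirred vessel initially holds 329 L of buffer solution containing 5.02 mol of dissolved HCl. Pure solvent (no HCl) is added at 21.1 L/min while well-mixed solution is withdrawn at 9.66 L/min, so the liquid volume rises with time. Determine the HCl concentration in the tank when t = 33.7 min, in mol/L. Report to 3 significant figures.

0.00365 mol/L

Total volume: dV/dt = Q_in − Q_out = 11.440 L/min, so V(t) = 329 + 11.440 t and V(33.7) = 714.53 L.
Species balance (pure solvent in): dm/dt = −Q_out · m/V(t).
dm/m = −Q_out dt/(V₀ + 11.440 t); integrating gives ln(m/m₀) = −(Q_out/(Q_in−Q_out)) ln(V/V₀).
m = m₀ (V₀/V)^(Q_out/(Q_in−Q_out)) = 5.02 × (329/714.53)^(0.84441) = 2.6079 mol.
C = m/V = 2.6079/714.53 = 0.0036498 mol/L.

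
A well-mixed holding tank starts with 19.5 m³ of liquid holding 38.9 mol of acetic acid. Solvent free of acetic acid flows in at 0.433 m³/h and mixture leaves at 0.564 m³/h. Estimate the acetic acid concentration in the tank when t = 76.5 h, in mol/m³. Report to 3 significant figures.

Let m(t) be the amount of acetic acid. Volume: V(t) = V₀ + (Q_in − Q_out) t = 19.5 − 0.13100 t; V(76.5) = 9.4785 m³.
Species balance (pure solvent in): dm/dt = −Q_out · m/V(t).
dm/m = −Q_out dt/(V₀ − 0.13100 t); integrating gives ln(m/m₀) = −(Q_out/(Q_in−Q_out)) ln(V/V₀).
m = m₀ (V₀/V)^(Q_out/(Q_in−Q_out)) = 38.9 × (19.5/9.4785)^(-4.3053) = 1.7422 mol.
C = m/V = 1.7422/9.4785 = 0.18381 mol/m³.

0.184 mol/m³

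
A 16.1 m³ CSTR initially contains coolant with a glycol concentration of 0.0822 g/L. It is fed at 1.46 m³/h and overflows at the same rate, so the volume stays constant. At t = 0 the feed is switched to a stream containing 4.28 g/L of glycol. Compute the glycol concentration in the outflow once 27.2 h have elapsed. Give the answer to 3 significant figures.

Unsteady species balance (constant V, well mixed): V dC/dt = Q(C_in − C).
Time constant τ = V/Q = 16.1/1.46 = 11.027 h.
This is linear first-order; C(t) = C_in + (C₀ − C_in) e^(−t/τ).
C(27.2) = 4.28 + (0.0822 − 4.28)·e^(−27.2/11.027) = 4.28 + (-4.1978)·0.084874 = 3.9237 g/L.

3.92 g/L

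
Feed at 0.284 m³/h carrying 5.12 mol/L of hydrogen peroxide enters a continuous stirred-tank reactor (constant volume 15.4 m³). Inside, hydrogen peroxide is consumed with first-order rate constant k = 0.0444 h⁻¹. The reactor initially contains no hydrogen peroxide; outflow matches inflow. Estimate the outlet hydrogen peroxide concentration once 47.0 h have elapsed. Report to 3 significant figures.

1.42 mol/L

V dC/dt = Q(C_in − C) − k V C.
dC/dt = (Q/V) C_in − (Q/V + k) C; effective rate a = Q/V + k = 0.018442 + 0.0444 = 0.062842 h⁻¹.
C_ss = Q C_in/(Q + kV) = 1.5025 mol/L; C(t) = C_ss + (C₀ − C_ss) e^(−a t).
C(47.0) = 1.5025 + (-1.5025)·e^(−0.062842·47.0) = 1.5025 + (-1.5025)·0.052154 = 1.4242 mol/L.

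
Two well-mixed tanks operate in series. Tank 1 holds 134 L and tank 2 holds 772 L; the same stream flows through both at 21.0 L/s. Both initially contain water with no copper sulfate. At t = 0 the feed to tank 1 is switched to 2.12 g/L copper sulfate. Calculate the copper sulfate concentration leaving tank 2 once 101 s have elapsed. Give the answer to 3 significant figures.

Each tank obeys Vᵢ dCᵢ/dt = Q(Cᵢ₋₁ − Cᵢ), so τᵢ = Vᵢ/Q.
τ₁ = 134/21.0 = 6.3810 s; τ₂ = 772/21.0 = 36.762 s.
Solving the cascade with C₁(0)=C₂(0)=0 gives C₂(t) = C_in[1 − (τ₁ e^(−t/τ₁) − τ₂ e^(−t/τ₂))/(τ₁ − τ₂)].
At t = 101: e^(−t/τ₁) = 1.3361e-07, e^(−t/τ₂) = 0.064094.
C₂ = 2.12·[1 − (6.3810·1.3361e-07 − 36.762·0.064094)/(-30.381)] = 2.12·0.92244 = 1.9556 g/L.

1.96 g/L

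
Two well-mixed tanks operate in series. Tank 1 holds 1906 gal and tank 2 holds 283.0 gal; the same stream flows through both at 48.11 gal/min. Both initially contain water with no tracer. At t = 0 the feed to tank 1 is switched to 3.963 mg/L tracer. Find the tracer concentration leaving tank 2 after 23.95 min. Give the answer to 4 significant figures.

1.432 mg/L

Each tank obeys Vᵢ dCᵢ/dt = Q(Cᵢ₋₁ − Cᵢ), so τᵢ = Vᵢ/Q.
τ₁ = 1906/48.11 = 39.6175 min; τ₂ = 283.0/48.11 = 5.88235 min.
Tank 1: C₁ = C_in(1 − e^(−t/τ₁)). Tank 2 (τ₁ ≠ τ₂): C₂ = C_in[1 − (τ₁ e^(−t/τ₁) − τ₂ e^(−t/τ₂))/(τ₁ − τ₂)].
At t = 23.95: e^(−t/τ₁) = 0.546331, e^(−t/τ₂) = 0.0170518.
C₂ = 3.963·[1 − (39.6175·0.546331 − 5.88235·0.0170518)/(33.7352)] = 3.963·0.361379 = 1.43215 mg/L.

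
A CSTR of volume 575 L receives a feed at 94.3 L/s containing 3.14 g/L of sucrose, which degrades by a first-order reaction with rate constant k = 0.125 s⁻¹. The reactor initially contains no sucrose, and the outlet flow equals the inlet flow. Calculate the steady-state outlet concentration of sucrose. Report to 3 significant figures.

V dC/dt = Q(C_in − C) − k V C.
Steady state (dC/dt = 0): C_ss = Q C_in/(Q + kV) = C_in/(1 + kV/Q).
C_ss = 94.3·3.14/(94.3 + 0.125·575) = 296.10/166.18 = 1.7819 g/L.

1.78 g/L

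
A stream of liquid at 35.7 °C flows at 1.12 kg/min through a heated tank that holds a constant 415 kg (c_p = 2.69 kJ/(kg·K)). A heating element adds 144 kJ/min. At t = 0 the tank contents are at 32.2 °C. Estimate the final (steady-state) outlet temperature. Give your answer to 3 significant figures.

M c_p dT/dt = ṁ c_p (T_in − T) + Q̇.
At steady state dT/dt = 0 ⇒ T_ss = T_in + Q̇/(ṁ c_p) = 35.7 + 144/(1.12·2.69) = 83.496 °C.

83.5 °C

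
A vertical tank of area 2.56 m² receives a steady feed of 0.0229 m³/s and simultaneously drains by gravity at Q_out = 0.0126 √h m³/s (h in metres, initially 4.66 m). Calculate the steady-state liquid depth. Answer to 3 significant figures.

3.30 m

A dh/dt = Q_in − 0.0126 √h. Steady state requires inflow = outflow:
Q_in = 0.0126 √h_ss ⇒ √h_ss = 0.0229/0.0126 = 1.8175.
h_ss = 1.8175² = 3.3032 m. (Since h₀ = 4.66 m > h_ss, the level will fall toward this value.)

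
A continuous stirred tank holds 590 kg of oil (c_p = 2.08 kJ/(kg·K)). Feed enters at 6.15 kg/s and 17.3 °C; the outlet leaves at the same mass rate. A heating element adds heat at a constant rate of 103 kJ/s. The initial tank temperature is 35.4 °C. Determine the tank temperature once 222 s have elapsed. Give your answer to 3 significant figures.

First-law balance (no shaft work): M c_p dT/dt = ṁ c_p (T_in − T) + 103.
Rearrange: dT/dt = (T_ss − T)/τ with τ = M/ṁ = 95.935 s and T_ss = T_in + Q̇/(ṁ c_p) = 25.352 °C.
This is linear first-order; T(t) = T_ss + (T₀ − T_ss) e^(−t/τ).
T(222) = 25.352 + (10.048)·e^(−222/95.935) = 25.352 + (10.048)·0.098858 = 26.345 °C.

26.3 °C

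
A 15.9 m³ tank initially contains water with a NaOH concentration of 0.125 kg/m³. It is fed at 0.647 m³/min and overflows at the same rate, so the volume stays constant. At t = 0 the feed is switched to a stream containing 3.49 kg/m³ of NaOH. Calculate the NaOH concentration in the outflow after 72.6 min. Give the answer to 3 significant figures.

Mass balance on the solute (V constant): V dC/dt = Q(C_in − C).
Rewrite as dC/dt + C/τ = C_in/τ, τ = V/Q = 24.575 min.
Solution: C(t) = C_in + (C₀ − C_in) e^(−t/τ).
C(72.6) = 3.49 + (0.125 − 3.49)·e^(−72.6/24.575) = 3.49 + (-3.3650)·0.052119 = 3.3146 kg/m³.

3.31 kg/m³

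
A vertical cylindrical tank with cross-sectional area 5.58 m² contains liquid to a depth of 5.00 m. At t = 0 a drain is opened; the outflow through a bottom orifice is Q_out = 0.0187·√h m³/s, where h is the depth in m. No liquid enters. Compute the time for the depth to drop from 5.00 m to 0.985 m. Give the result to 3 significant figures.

A dh/dt = −Q_out = −0.0187 √h.
∫ h^(−1/2) dh = −(0.0187/A) ∫ dt, giving 2√h = 2√h₀ − (0.0187/A) t.
t = 2A(√h₀ − √h)/0.0187 = 2·5.58·(√5.00 − √0.985)/0.0187
  = 11.160 × (2.2361 − 0.99247) / 0.0187 = 742.17 s.

742 s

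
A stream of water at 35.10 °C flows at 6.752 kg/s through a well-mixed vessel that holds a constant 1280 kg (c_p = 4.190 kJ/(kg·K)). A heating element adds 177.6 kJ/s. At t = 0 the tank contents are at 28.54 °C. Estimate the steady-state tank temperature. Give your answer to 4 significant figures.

41.38 °C

Heat balance on the well-mixed liquid: M c_p dT/dt = ṁ c_p (T_in − T) + 177.6.
At steady state dT/dt = 0 ⇒ T_ss = T_in + Q̇/(ṁ c_p) = 35.10 + 177.6/(6.752·4.190) = 41.3776 °C.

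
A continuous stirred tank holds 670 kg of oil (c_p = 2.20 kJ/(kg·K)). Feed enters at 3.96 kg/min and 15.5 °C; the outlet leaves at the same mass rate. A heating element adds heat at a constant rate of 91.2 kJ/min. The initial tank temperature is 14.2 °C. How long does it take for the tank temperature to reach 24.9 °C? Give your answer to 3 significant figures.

406 min

M c_p dT/dt = ṁ c_p (T_in − T) + Q̇.
τ = M/ṁ = 169.19 min; T_ss = T_in + Q̇/(ṁ c_p) = 25.968 °C.
T(t) = T_ss + (T₀ − T_ss) e^(−t/τ). Set T = 24.9:
e^(−t/τ) = (24.9 − 25.968)/(14.2 − 25.968) = 0.090779
t = −169.19 · ln(0.090779) = 405.95 min.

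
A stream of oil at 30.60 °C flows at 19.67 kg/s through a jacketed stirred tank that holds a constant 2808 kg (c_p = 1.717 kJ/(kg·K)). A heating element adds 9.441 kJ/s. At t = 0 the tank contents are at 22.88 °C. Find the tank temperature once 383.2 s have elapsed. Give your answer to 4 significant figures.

30.33 °C

Heat balance on the well-mixed liquid: M c_p dT/dt = ṁ c_p (T_in − T) + 9.441.
Rearrange: dT/dt = (T_ss − T)/τ with τ = M/ṁ = 142.755 s and T_ss = T_in + Q̇/(ṁ c_p) = 30.8795 °C.
Integrating: T(t) = T_ss + (T₀ − T_ss) e^(−t/τ).
T(383.2) = 30.8795 + (-7.99954)·e^(−383.2/142.755) = 30.8795 + (-7.99954)·0.0682682 = 30.3334 °C.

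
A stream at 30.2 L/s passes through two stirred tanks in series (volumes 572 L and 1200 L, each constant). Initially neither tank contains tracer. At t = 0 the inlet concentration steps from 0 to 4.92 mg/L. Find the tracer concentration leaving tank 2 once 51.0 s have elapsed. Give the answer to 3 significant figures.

2.62 mg/L

Species balance on tank i: dCᵢ/dt = (Cᵢ₋₁ − Cᵢ)/τᵢ with τᵢ = Vᵢ/Q.
τ₁ = 572/30.2 = 18.940 s; τ₂ = 1200/30.2 = 39.735 s.
Tank 1: C₁ = C_in(1 − e^(−t/τ₁)). Tank 2 (τ₁ ≠ τ₂): C₂ = C_in[1 − (τ₁ e^(−t/τ₁) − τ₂ e^(−t/τ₂))/(τ₁ − τ₂)].
At t = 51.0: e^(−t/τ₁) = 0.067701, e^(−t/τ₂) = 0.27707.
C₂ = 4.92·[1 − (18.940·0.067701 − 39.735·0.27707)/(-20.795)] = 4.92·0.53224 = 2.6186 mg/L.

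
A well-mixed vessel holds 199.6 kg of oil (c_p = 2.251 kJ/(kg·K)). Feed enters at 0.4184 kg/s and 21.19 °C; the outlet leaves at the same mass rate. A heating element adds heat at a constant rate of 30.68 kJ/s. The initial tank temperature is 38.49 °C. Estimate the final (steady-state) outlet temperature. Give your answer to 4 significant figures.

Heat balance on the well-mixed liquid: M c_p dT/dt = ṁ c_p (T_in − T) + 30.68.
At steady state dT/dt = 0 ⇒ T_ss = T_in + Q̇/(ṁ c_p) = 21.19 + 30.68/(0.4184·2.251) = 53.7653 °C.

53.77 °C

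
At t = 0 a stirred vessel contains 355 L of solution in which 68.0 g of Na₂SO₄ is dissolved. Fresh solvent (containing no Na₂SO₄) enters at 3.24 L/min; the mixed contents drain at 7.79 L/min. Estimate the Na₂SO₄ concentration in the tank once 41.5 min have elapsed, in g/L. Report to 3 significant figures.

0.112 g/L

Let m(t) be the amount of Na₂SO₄. Volume: V(t) = V₀ + (Q_in − Q_out) t = 355 − 4.5500 t; V(41.5) = 166.18 L.
Species balance (pure solvent in): dm/dt = −Q_out · m/V(t).
Separate: dm/m = −Q_out dt/V(t) ⇒ ln(m/m₀) = −(Q_out/(Q_in−Q_out)) ln(V/V₀).
m = m₀ (V₀/V)^(Q_out/(Q_in−Q_out)) = 68.0 × (355/166.18)^(-1.7121) = 18.539 g.
C = m/V = 18.539/166.18 = 0.11157 g/L.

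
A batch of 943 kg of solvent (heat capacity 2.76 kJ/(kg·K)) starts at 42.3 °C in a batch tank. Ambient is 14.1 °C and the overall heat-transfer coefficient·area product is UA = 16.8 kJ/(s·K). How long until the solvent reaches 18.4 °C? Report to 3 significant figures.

291 s

Lumped-capacitance energy balance: M c_p dT/dt = UA(T_amb − T).
τ = M c_p/UA = 154.92 s; T_ss = T_amb = 14.100 °C.
T(t) = T_ss + (T₀ − T_ss)e^(−t/τ); set T = 18.4:
t = −τ ln[(T − T_ss)/(T₀ − T_ss)] = −154.92 · ln(0.15248) = 291.36 s.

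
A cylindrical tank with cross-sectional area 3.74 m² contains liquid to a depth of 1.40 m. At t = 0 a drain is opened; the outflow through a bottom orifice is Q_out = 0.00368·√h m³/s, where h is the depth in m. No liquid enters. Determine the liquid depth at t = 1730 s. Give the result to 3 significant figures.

A dh/dt = −Q_out = −0.00368 √h.
∫ h^(−1/2) dh = −(0.00368/A) ∫ dt, giving 2√h = 2√h₀ − (0.00368/A) t.
√h = √1.40 − 0.00368·1730/(2·3.74) = 1.1832 − 0.85112 = 0.33209.
h = 0.33209² = 0.11029 m.

0.110 m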